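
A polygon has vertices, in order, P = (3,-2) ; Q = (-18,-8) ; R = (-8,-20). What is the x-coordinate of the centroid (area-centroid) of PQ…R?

-23/3

Apply the shoelace formula. First the cross-terms c_i = x_i·y_{i+1} − x_{i+1}·y_i:
  -60, 296, 76  ⇒  2A = 312, A = 156.
Then Σ (x_i + x_{i+1})·c_i = -7176, so x̄ = -7176 / (6·156) = -23/3.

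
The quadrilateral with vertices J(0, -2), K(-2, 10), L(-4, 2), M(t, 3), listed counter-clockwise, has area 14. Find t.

The doubled signed area Σ (x_i y_{i+1} − x_{i+1} y_i) is linear in t.
With t=0 it equals 20; the coefficient of t is -4 (from the two edges through M).
So -4·t + 20 = 2·14 = 28 ⇒ t = -2.

-2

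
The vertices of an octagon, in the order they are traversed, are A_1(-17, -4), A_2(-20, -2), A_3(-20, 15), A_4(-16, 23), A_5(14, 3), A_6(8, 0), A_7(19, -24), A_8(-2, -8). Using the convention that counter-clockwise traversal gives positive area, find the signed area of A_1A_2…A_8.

-760

Apply the surveyor's formula: 2A = Σ (x_i·y_{i+1} − x_{i+1}·y_i), indices taken mod 8.
Σ = (-46) + (-340) + (-220) + (-370) + (-24) + (-192) + (-200) + (-128) = -1520
Signed area = Σ/2 = -760 (negative ⇒ clockwise traversal).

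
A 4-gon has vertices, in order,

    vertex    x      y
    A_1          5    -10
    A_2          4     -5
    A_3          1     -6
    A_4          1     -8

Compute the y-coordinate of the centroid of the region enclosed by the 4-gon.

Apply Gauss's area formula. First the cross-terms c_i = x_i·y_{i+1} − x_{i+1}·y_i:
  15, -19, -2, 30  ⇒  2A = 24, A = 12.
Then Σ (y_i + y_{i+1})·c_i = -528, so ȳ = -528 / (6·12) = -22/3.

-22/3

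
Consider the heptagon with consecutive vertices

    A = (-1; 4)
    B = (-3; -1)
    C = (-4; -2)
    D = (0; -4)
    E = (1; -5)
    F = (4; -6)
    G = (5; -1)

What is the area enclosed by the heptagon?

Apply the shoelace formula: 2A = Σ (x_i·y_{i+1} − x_{i+1}·y_i), indices taken mod 7.
Σ = (13) + (2) + (16) + (4) + (14) + (26) + (19) = 94
Area = |Σ|/2 = 47.

47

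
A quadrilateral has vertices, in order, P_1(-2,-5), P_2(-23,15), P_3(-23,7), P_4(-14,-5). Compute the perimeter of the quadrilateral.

|P_1P_2| = √((-21)² + (20)²) = √841 = 29
|P_2P_3| = √((0)² + (-8)²) = √64 = 8
|P_3P_4| = √((9)² + (-12)²) = √225 = 15
|P_4P_1| = √((12)² + (0)²) = √144 = 12
Perimeter = 29 + 8 + 15 + 12 = 64.

64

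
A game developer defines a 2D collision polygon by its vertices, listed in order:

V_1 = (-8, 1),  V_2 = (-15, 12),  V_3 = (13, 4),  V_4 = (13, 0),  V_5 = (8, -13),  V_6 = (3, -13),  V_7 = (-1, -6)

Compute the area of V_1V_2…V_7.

Σ = (-81) + (-216) + (-52) + (-169) + (-65) + (-31) + (-49) = -663
Area = |Σ|/2 = 331.5.

331.5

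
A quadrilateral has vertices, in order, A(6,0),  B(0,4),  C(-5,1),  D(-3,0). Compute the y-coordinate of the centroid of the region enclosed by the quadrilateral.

Apply the shoelace formula. First the cross-terms c_i = x_i·y_{i+1} − x_{i+1}·y_i:
  24, 20, 3, 0  ⇒  2A = 47, A = 23.5.
Then Σ (y_i + y_{i+1})·c_i = 199, so ȳ = 199 / (6·23.5) = 199/141.

199/141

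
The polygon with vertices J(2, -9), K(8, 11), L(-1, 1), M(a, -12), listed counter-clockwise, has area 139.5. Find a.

Write out the shoelace sum; only the two edges meeting at M involve a:
2·Area = [((-1)·(-12) − a·1) + (a·(-9) − 2·(-12))] + 113
       = -10·a + 149 = 279
⇒ a = -13.

-13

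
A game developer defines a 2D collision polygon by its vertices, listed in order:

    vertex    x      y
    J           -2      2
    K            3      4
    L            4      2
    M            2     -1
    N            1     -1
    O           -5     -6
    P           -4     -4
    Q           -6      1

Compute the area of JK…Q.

Apply the shoelace formula: 2A = Σ (x_i·y_{i+1} − x_{i+1}·y_i), indices taken mod 8.
J→K: (-2)(4) − (3)(2) = -14
K→L: (3)(2) − (4)(4) = -10
L→M: (4)(-1) − (2)(2) = -8
M→N: (2)(-1) − (1)(-1) = -1
N→O: (1)(-6) − (-5)(-1) = -11
O→P: (-5)(-4) − (-4)(-6) = -4
P→Q: (-4)(1) − (-6)(-4) = -28
Q→J: (-6)(2) − (-2)(1) = -10
Σ = -86
Area = |Σ|/2 = 43.

43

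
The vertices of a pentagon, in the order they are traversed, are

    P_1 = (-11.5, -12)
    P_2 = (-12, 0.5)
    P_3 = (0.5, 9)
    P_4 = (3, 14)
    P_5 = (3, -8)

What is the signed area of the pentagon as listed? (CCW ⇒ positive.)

Cross-terms: -149.75, -108.25, -20, -66, -128  ⇒  Σ = -472
Signed area = Σ/2 = -236 (negative ⇒ clockwise traversal).

-236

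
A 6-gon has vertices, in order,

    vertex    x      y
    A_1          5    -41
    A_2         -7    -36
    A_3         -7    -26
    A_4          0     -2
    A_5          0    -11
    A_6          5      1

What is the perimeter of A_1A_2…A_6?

|A_1A_2| = √((-12)² + (5)²) = √169 = 13
|A_2A_3| = √((0)² + (10)²) = √100 = 10
|A_3A_4| = √((7)² + (24)²) = √625 = 25
|A_4A_5| = √((0)² + (-9)²) = √81 = 9
|A_5A_6| = √((5)² + (12)²) = √169 = 13
|A_6A_1| = √((0)² + (-42)²) = √1764 = 42
Perimeter = 13 + 10 + 25 + 9 + 13 + 42 = 112.

112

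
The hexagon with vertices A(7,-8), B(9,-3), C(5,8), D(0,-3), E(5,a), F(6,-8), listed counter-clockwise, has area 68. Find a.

-5

Write out the shoelace sum; only the two edges meeting at E involve a:
2·Area = [(0·a − 5·(-3)) + (5·(-8) − 6·a)] + 131
       = -6·a + 106 = 136
⇒ a = -5.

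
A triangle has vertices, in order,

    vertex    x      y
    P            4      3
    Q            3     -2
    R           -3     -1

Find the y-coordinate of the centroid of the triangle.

0

Apply the shoelace (surveyor's) formula. First the cross-terms c_i = x_i·y_{i+1} − x_{i+1}·y_i:
  -17, -9, -5  ⇒  2A = -31, A = -15.5.
Then Σ (y_i + y_{i+1})·c_i = 0, so ȳ = 0 / (6·(-15.5)) = 0.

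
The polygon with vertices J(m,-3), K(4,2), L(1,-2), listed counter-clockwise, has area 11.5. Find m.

The doubled signed area Σ (x_i y_{i+1} − x_{i+1} y_i) is linear in m.
With m=0 it equals -1; the coefficient of m is 4 (from the two edges through J).
So 4·m + -1 = 2·11.5 = 23 ⇒ m = 6.

6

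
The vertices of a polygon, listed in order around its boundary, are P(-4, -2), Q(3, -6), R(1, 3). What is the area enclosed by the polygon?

Σ = (30) + (15) + (10) = 55
Area = |Σ|/2 = 27.5.

27.5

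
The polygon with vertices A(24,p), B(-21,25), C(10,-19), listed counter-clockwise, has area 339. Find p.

Write out the shoelace sum; only the two edges meeting at A involve p:
2·Area = [(10·p − 24·(-19)) + (24·25 − (-21)·p)] + 149
       = 31·p + 1205 = 678
⇒ p = -17.

-17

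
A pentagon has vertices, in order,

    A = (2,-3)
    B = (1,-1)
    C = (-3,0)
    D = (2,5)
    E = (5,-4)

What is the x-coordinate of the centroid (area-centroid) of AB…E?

Apply Gauss's area formula. First the cross-terms c_i = x_i·y_{i+1} − x_{i+1}·y_i:
  1, -3, -15, -33, -7  ⇒  2A = -57, A = -28.5.
Then Σ (x_i + x_{i+1})·c_i = -256, so x̄ = -256 / (6·(-28.5)) = 256/171.

256/171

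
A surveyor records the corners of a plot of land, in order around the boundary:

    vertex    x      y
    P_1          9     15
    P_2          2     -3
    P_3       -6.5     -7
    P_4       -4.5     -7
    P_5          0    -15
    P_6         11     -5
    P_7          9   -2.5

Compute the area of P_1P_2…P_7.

165.5

Apply the shoelace (surveyor's) formula: 2A = Σ (x_i·y_{i+1} − x_{i+1}·y_i), indices taken mod 7.
Σ = (-57) + (-33.5) + (14) + (67.5) + (165) + (17.5) + (157.5) = 331
Area = |Σ|/2 = 165.5.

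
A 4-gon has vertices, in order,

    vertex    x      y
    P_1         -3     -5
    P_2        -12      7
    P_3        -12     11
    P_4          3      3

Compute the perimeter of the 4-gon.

46

|P_1P_2| = √((-9)² + (12)²) = √225 = 15
|P_2P_3| = √((0)² + (4)²) = √16 = 4
|P_3P_4| = √((15)² + (-8)²) = √289 = 17
|P_4P_1| = √((-6)² + (-8)²) = √100 = 10
Perimeter = 15 + 4 + 17 + 10 = 46.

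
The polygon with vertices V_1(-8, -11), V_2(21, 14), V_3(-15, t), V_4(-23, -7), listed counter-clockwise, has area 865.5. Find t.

25

The doubled signed area Σ (x_i y_{i+1} − x_{i+1} y_i) is linear in t.
With t=0 it equals 631; the coefficient of t is 44 (from the two edges through V_3).
So 44·t + 631 = 2·865.5 = 1731 ⇒ t = 25.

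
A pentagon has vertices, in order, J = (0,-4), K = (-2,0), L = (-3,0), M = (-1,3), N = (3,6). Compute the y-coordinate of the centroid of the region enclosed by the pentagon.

7/6

Apply Gauss's area formula. First the cross-terms c_i = x_i·y_{i+1} − x_{i+1}·y_i:
  -8, 0, -9, -15, -12  ⇒  2A = -44, A = -22.
Then Σ (y_i + y_{i+1})·c_i = -154, so ȳ = -154 / (6·(-22)) = 7/6.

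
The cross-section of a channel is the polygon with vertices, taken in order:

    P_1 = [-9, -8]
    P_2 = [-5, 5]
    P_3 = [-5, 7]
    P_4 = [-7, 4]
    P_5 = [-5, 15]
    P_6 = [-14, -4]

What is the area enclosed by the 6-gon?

Apply Gauss's area formula: 2A = Σ (x_i·y_{i+1} − x_{i+1}·y_i), indices taken mod 6.
Σ = (-85) + (-10) + (29) + (-85) + (230) + (76) = 155
Area = |Σ|/2 = 77.5.

77.5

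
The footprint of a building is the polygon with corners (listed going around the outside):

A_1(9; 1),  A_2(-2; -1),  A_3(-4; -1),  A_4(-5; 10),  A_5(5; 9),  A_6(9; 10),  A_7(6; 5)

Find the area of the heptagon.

Apply the shoelace (surveyor's) formula: 2A = Σ (x_i·y_{i+1} − x_{i+1}·y_i), indices taken mod 7.
Σ = (-7) + (-2) + (-45) + (-95) + (-31) + (-15) + (-39) = -234
Area = |Σ|/2 = 117.

117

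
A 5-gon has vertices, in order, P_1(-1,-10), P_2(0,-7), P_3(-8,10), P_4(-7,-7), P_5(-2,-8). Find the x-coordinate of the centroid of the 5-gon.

-621/131

Apply the shoelace (surveyor's) formula. First the cross-terms c_i = x_i·y_{i+1} − x_{i+1}·y_i:
  7, -56, 126, 42, 12  ⇒  2A = 131, A = 65.5.
Then Σ (x_i + x_{i+1})·c_i = -1863, so x̄ = -1863 / (6·65.5) = -621/131.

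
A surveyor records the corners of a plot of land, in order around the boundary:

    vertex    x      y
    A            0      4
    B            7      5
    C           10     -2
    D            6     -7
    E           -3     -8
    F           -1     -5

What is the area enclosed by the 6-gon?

Apply Gauss's area formula: 2A = Σ (x_i·y_{i+1} − x_{i+1}·y_i), indices taken mod 6.
A→B: (0)(5) − (7)(4) = -28
B→C: (7)(-2) − (10)(5) = -64
C→D: (10)(-7) − (6)(-2) = -58
D→E: (6)(-8) − (-3)(-7) = -69
E→F: (-3)(-5) − (-1)(-8) = 7
F→A: (-1)(4) − (0)(-5) = -4
Σ = -216
Area = |Σ|/2 = 108.

108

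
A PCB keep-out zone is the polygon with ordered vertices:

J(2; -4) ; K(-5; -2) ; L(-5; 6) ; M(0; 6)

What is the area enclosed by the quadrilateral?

Cross-terms: -24, -40, -30, -12  ⇒  Σ = -106
Area = |Σ|/2 = 53.

53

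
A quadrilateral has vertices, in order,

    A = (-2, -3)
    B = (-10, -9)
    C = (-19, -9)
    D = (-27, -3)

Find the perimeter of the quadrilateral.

54

|AB| = √((-8)² + (-6)²) = √100 = 10
|BC| = √((-9)² + (0)²) = √81 = 9
|CD| = √((-8)² + (6)²) = √100 = 10
|DA| = √((25)² + (0)²) = √625 = 25
Perimeter = 10 + 9 + 10 + 25 = 54.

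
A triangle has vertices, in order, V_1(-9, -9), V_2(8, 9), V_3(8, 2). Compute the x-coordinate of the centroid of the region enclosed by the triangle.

7/3

Apply Gauss's area formula. First the cross-terms c_i = x_i·y_{i+1} − x_{i+1}·y_i:
  -9, -56, -54  ⇒  2A = -119, A = -59.5.
Then Σ (x_i + x_{i+1})·c_i = -833, so x̄ = -833 / (6·(-59.5)) = 7/3.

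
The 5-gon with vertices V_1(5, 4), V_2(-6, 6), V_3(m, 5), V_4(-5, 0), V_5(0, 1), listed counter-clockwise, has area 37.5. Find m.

Write out the shoelace sum; only the two edges meeting at V_3 involve m:
2·Area = [((-6)·5 − m·6) + (m·0 − (-5)·5)] + 44
       = -6·m + 39 = 75
⇒ m = -6.

-6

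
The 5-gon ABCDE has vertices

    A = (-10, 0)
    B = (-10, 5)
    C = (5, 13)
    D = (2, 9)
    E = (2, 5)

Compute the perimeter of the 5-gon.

44

|AB| = √((0)² + (5)²) = √25 = 5
|BC| = √((15)² + (8)²) = √289 = 17
|CD| = √((-3)² + (-4)²) = √25 = 5
|DE| = √((0)² + (-4)²) = √16 = 4
|EA| = √((-12)² + (-5)²) = √169 = 13
Perimeter = 5 + 17 + 5 + 4 + 13 = 44.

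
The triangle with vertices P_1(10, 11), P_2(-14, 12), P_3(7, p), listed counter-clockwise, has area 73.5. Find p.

Write out the shoelace sum; only the two edges meeting at P_3 involve p:
2·Area = [((-14)·p − 7·12) + (7·11 − 10·p)] + 274
       = -24·p + 267 = 147
⇒ p = 5.

5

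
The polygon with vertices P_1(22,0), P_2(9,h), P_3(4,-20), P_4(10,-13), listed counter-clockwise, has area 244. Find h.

Write out the shoelace sum; only the two edges meeting at P_2 involve h:
2·Area = [(22·h − 9·0) + (9·(-20) − 4·h)] + 434
       = 18·h + 254 = 488
⇒ h = 13.

13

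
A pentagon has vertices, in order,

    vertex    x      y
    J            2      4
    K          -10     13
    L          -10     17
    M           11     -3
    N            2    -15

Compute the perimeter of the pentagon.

82

|JK| = √((-12)² + (9)²) = √225 = 15
|KL| = √((0)² + (4)²) = √16 = 4
|LM| = √((21)² + (-20)²) = √841 = 29
|MN| = √((-9)² + (-12)²) = √225 = 15
|NJ| = √((0)² + (19)²) = √361 = 19
Perimeter = 15 + 4 + 29 + 15 + 19 = 82.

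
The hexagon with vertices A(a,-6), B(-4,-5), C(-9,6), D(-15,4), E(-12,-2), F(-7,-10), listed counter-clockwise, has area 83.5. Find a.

-4

Write out the shoelace sum; only the two edges meeting at A involve a:
2·Area = [((-7)·(-6) − a·(-10)) + (a·(-5) − (-4)·(-6))] + 169
       = 5·a + 187 = 167
⇒ a = -4.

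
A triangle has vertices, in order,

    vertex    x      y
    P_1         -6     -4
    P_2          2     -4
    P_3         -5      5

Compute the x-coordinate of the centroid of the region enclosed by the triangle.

Apply Gauss's area formula. First the cross-terms c_i = x_i·y_{i+1} − x_{i+1}·y_i:
  32, -10, 50  ⇒  2A = 72, A = 36.
Then Σ (x_i + x_{i+1})·c_i = -648, so x̄ = -648 / (6·36) = -3.

-3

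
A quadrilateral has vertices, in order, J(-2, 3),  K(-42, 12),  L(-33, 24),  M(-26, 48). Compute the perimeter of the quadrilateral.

132

|JK| = √((-40)² + (9)²) = √1681 = 41
|KL| = √((9)² + (12)²) = √225 = 15
|LM| = √((7)² + (24)²) = √625 = 25
|MJ| = √((24)² + (-45)²) = √2601 = 51
Perimeter = 41 + 15 + 25 + 51 = 132.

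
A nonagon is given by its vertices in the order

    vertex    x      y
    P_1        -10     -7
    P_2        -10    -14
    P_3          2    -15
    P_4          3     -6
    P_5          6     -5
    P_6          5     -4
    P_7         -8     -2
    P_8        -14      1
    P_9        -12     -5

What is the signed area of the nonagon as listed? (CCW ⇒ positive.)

Apply the shoelace (surveyor's) formula: 2A = Σ (x_i·y_{i+1} − x_{i+1}·y_i), indices taken mod 9.
Cross-terms: 70, 178, 33, 21, 1, -42, -36, 82, 34  ⇒  Σ = 341
Signed area = Σ/2 = 170.5 (positive ⇒ counter-clockwise traversal).

170.5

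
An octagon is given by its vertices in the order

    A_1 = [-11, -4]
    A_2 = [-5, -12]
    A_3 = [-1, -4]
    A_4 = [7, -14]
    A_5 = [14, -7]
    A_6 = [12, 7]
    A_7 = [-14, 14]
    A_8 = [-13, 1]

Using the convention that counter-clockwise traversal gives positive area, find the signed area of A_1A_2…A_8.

A_1→A_2: (-11)(-12) − (-5)(-4) = 112
A_2→A_3: (-5)(-4) − (-1)(-12) = 8
A_3→A_4: (-1)(-14) − (7)(-4) = 42
A_4→A_5: (7)(-7) − (14)(-14) = 147
A_5→A_6: (14)(7) − (12)(-7) = 182
A_6→A_7: (12)(14) − (-14)(7) = 266
A_7→A_8: (-14)(1) − (-13)(14) = 168
A_8→A_1: (-13)(-4) − (-11)(1) = 63
Σ = 988
Signed area = Σ/2 = 494 (positive ⇒ counter-clockwise traversal).

494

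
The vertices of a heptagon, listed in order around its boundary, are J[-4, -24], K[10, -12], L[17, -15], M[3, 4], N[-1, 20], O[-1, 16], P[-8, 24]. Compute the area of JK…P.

457.5

Apply the shoelace (surveyor's) formula: 2A = Σ (x_i·y_{i+1} − x_{i+1}·y_i), indices taken mod 7.
Σ = (288) + (54) + (113) + (64) + (4) + (104) + (288) = 915
Area = |Σ|/2 = 457.5.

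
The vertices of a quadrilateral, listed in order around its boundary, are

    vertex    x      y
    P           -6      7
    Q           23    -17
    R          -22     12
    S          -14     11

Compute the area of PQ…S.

131.5

P→Q: (-6)(-17) − (23)(7) = -59
Q→R: (23)(12) − (-22)(-17) = -98
R→S: (-22)(11) − (-14)(12) = -74
S→P: (-14)(7) − (-6)(11) = -32
Σ = -263
Area = |Σ|/2 = 131.5.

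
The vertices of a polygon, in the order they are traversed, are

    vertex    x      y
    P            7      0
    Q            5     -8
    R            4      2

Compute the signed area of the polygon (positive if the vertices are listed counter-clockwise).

-14

Σ = (-56) + (42) + (-14) = -28
Signed area = Σ/2 = -14 (negative ⇒ clockwise traversal).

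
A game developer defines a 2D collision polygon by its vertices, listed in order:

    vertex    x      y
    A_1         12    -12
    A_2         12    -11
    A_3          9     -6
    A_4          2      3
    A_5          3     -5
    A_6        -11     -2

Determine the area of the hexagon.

77

Apply Gauss's area formula: 2A = Σ (x_i·y_{i+1} − x_{i+1}·y_i), indices taken mod 6.
Σ = (12) + (27) + (39) + (-19) + (-61) + (156) = 154
Area = |Σ|/2 = 77.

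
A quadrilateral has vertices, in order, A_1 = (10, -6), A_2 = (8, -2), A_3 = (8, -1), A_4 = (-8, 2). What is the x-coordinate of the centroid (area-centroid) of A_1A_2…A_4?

86/27

Apply Gauss's area formula. First the cross-terms c_i = x_i·y_{i+1} − x_{i+1}·y_i:
  28, 8, 8, 28  ⇒  2A = 72, A = 36.
Then Σ (x_i + x_{i+1})·c_i = 688, so x̄ = 688 / (6·36) = 86/27.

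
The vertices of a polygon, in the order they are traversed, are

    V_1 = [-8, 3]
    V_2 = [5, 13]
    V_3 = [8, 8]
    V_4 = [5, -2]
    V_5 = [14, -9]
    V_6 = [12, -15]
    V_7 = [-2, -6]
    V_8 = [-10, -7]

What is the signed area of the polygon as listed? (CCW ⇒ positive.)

V_1→V_2: (-8)(13) − (5)(3) = -119
V_2→V_3: (5)(8) − (8)(13) = -64
V_3→V_4: (8)(-2) − (5)(8) = -56
V_4→V_5: (5)(-9) − (14)(-2) = -17
V_5→V_6: (14)(-15) − (12)(-9) = -102
V_6→V_7: (12)(-6) − (-2)(-15) = -102
V_7→V_8: (-2)(-7) − (-10)(-6) = -46
V_8→V_1: (-10)(3) − (-8)(-7) = -86
Σ = -592
Signed area = Σ/2 = -296 (negative ⇒ clockwise traversal).

-296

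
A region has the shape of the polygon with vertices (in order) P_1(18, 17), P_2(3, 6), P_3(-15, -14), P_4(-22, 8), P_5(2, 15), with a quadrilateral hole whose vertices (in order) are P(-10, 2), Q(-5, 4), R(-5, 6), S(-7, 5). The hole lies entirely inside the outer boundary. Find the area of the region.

Outer boundary:
Σ = (57) + (48) + (-428) + (-346) + (-236) = -905
Area = |Σ|/2 = 452.5.
Hole:
Apply the shoelace (surveyor's) formula: 2A = Σ (x_i·y_{i+1} − x_{i+1}·y_i), indices taken mod 4.
P→Q: (-10)(4) − (-5)(2) = -30
Q→R: (-5)(6) − (-5)(4) = -10
R→S: (-5)(5) − (-7)(6) = 17
S→P: (-7)(2) − (-10)(5) = 36
Σ = 13
Area = |Σ|/2 = 6.5.
Net area = 452.5 − 6.5 = 446.

446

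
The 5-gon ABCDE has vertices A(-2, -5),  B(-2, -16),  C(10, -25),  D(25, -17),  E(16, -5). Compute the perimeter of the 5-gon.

|AB| = √((0)² + (-11)²) = √121 = 11
|BC| = √((12)² + (-9)²) = √225 = 15
|CD| = √((15)² + (8)²) = √289 = 17
|DE| = √((-9)² + (12)²) = √225 = 15
|EA| = √((-18)² + (0)²) = √324 = 18
Perimeter = 11 + 15 + 17 + 15 + 18 = 76.

76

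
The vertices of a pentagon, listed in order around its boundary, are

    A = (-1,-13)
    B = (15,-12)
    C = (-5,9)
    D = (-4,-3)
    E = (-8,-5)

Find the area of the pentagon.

214

Cross-terms: 207, 75, 51, -4, 99  ⇒  Σ = 428
Area = |Σ|/2 = 214.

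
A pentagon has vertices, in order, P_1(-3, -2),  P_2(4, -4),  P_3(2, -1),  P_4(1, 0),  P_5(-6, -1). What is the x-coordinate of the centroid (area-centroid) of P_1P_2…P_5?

Apply the shoelace formula. First the cross-terms c_i = x_i·y_{i+1} − x_{i+1}·y_i:
  20, 4, 1, -1, 9  ⇒  2A = 33, A = 16.5.
Then Σ (x_i + x_{i+1})·c_i = -29, so x̄ = -29 / (6·16.5) = -29/99.

-29/99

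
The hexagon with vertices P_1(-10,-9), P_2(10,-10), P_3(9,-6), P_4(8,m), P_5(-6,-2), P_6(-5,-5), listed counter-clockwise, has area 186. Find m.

7

Write out the shoelace sum; only the two edges meeting at P_4 involve m:
2·Area = [(9·m − 8·(-6)) + (8·(-2) − (-6)·m)] + 235
       = 15·m + 267 = 372
⇒ m = 7.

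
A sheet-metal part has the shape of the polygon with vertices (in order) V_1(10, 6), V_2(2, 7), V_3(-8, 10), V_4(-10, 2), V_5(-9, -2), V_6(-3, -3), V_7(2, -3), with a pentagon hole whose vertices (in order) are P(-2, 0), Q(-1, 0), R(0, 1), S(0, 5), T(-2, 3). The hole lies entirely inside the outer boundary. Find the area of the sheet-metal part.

159.5

Outer boundary:
Σ = (58) + (76) + (84) + (38) + (21) + (15) + (42) = 334
Area = |Σ|/2 = 167.
Hole:
Apply the shoelace formula: 2A = Σ (x_i·y_{i+1} − x_{i+1}·y_i), indices taken mod 5.
Σ = (0) + (-1) + (0) + (10) + (6) = 15
Area = |Σ|/2 = 7.5.
Net area = 167 − 7.5 = 159.5.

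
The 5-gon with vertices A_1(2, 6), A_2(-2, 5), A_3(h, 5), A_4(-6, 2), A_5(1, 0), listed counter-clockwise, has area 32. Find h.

Write out the shoelace sum; only the two edges meeting at A_3 involve h:
2·Area = [((-2)·5 − h·5) + (h·2 − (-6)·5)] + 26
       = -3·h + 46 = 64
⇒ h = -6.

-6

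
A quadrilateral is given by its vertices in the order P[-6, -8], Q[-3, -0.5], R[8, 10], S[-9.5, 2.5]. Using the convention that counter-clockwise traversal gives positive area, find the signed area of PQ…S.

79.5

Apply Gauss's area formula: 2A = Σ (x_i·y_{i+1} − x_{i+1}·y_i), indices taken mod 4.
Σ = (-21) + (-26) + (115) + (91) = 159
Signed area = Σ/2 = 79.5 (positive ⇒ counter-clockwise traversal).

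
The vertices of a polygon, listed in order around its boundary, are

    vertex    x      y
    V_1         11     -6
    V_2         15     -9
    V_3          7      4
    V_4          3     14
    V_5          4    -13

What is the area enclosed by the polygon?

Apply Gauss's area formula: 2A = Σ (x_i·y_{i+1} − x_{i+1}·y_i), indices taken mod 5.
Σ = (-9) + (123) + (86) + (-95) + (119) = 224
Area = |Σ|/2 = 112.

112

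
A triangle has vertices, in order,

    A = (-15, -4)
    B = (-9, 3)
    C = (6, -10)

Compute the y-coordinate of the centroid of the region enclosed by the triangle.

Apply the surveyor's formula. First the cross-terms c_i = x_i·y_{i+1} − x_{i+1}·y_i:
  -81, 72, -174  ⇒  2A = -183, A = -91.5.
Then Σ (y_i + y_{i+1})·c_i = 2013, so ȳ = 2013 / (6·(-91.5)) = -11/3.

-11/3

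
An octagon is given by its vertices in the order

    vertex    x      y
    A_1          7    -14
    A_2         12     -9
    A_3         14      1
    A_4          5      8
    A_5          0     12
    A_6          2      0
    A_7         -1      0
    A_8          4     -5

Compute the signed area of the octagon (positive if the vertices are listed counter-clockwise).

185

Σ = (105) + (138) + (107) + (60) + (-24) + (0) + (5) + (-21) = 370
Signed area = Σ/2 = 185 (positive ⇒ counter-clockwise traversal).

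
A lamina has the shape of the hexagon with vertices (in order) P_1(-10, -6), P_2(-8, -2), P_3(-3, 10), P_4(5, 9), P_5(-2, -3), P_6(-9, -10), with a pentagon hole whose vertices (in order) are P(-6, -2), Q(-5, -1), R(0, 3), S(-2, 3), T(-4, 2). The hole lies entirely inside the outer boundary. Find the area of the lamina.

Outer boundary:
P_1→P_2: (-10)(-2) − (-8)(-6) = -28
P_2→P_3: (-8)(10) − (-3)(-2) = -86
P_3→P_4: (-3)(9) − (5)(10) = -77
P_4→P_5: (5)(-3) − (-2)(9) = 3
P_5→P_6: (-2)(-10) − (-9)(-3) = -7
P_6→P_1: (-9)(-6) − (-10)(-10) = -46
Σ = -241
Area = |Σ|/2 = 120.5.
Hole:
Apply Gauss's area formula: 2A = Σ (x_i·y_{i+1} − x_{i+1}·y_i), indices taken mod 5.
Σ = (-4) + (-15) + (6) + (8) + (20) = 15
Area = |Σ|/2 = 7.5.
Net area = 120.5 − 7.5 = 113.

113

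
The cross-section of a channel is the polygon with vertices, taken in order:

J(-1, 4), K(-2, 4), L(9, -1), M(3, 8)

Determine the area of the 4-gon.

Apply the shoelace (surveyor's) formula: 2A = Σ (x_i·y_{i+1} − x_{i+1}·y_i), indices taken mod 4.
J→K: (-1)(4) − (-2)(4) = 4
K→L: (-2)(-1) − (9)(4) = -34
L→M: (9)(8) − (3)(-1) = 75
M→J: (3)(4) − (-1)(8) = 20
Σ = 65
Area = |Σ|/2 = 32.5.

32.5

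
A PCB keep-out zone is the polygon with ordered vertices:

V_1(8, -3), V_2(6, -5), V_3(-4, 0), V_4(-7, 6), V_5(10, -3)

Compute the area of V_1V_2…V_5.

Apply the shoelace formula: 2A = Σ (x_i·y_{i+1} − x_{i+1}·y_i), indices taken mod 5.
Cross-terms: -22, -20, -24, -39, -6  ⇒  Σ = -111
Area = |Σ|/2 = 55.5.

55.5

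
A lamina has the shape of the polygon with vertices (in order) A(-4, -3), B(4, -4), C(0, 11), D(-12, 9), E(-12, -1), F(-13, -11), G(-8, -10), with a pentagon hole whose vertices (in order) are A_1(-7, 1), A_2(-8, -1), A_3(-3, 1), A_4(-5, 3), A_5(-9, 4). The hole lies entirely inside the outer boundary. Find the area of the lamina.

Outer boundary:
Apply the shoelace formula: 2A = Σ (x_i·y_{i+1} − x_{i+1}·y_i), indices taken mod 7.
Σ = (28) + (44) + (132) + (120) + (119) + (42) + (-16) = 469
Area = |Σ|/2 = 234.5.
Hole:
Apply the shoelace formula: 2A = Σ (x_i·y_{i+1} − x_{i+1}·y_i), indices taken mod 5.
Σ = (15) + (-11) + (-4) + (7) + (19) = 26
Area = |Σ|/2 = 13.
Net area = 234.5 − 13 = 221.5.

221.5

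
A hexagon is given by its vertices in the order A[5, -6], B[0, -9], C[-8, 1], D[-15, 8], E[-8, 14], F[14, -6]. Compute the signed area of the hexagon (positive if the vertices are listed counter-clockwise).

A→B: (5)(-9) − (0)(-6) = -45
B→C: (0)(1) − (-8)(-9) = -72
C→D: (-8)(8) − (-15)(1) = -49
D→E: (-15)(14) − (-8)(8) = -146
E→F: (-8)(-6) − (14)(14) = -148
F→A: (14)(-6) − (5)(-6) = -54
Σ = -514
Signed area = Σ/2 = -257 (negative ⇒ clockwise traversal).

-257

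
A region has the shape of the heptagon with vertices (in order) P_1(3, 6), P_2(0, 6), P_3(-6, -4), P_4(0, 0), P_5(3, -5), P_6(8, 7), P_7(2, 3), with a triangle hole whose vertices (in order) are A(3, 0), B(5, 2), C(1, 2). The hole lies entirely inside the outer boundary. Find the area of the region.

Outer boundary:
Σ = (18) + (36) + (0) + (0) + (61) + (10) + (3) = 128
Area = |Σ|/2 = 64.
Hole:
Apply Gauss's area formula: 2A = Σ (x_i·y_{i+1} − x_{i+1}·y_i), indices taken mod 3.
Cross-terms: 6, 8, -6  ⇒  Σ = 8
Area = |Σ|/2 = 4.
Net area = 64 − 4 = 60.

60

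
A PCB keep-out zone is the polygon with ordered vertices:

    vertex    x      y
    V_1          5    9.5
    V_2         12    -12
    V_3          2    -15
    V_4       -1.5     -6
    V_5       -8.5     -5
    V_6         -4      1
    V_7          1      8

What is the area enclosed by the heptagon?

250

Apply Gauss's area formula: 2A = Σ (x_i·y_{i+1} − x_{i+1}·y_i), indices taken mod 7.
Σ = (-174) + (-156) + (-34.5) + (-43.5) + (-28.5) + (-33) + (-30.5) = -500
Area = |Σ|/2 = 250.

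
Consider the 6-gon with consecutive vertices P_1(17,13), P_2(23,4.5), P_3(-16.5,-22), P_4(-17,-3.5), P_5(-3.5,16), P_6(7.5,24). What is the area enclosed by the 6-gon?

Σ = (-222.5) + (-431.75) + (-316.25) + (-284.25) + (-204) + (-310.5) = -1769.25
Area = |Σ|/2 = 884.625.

884.625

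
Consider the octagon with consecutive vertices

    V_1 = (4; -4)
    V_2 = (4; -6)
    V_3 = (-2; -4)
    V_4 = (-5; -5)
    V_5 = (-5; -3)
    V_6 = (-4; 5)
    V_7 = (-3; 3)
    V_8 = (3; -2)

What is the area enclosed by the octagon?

48.5

Apply the surveyor's formula: 2A = Σ (x_i·y_{i+1} − x_{i+1}·y_i), indices taken mod 8.
Σ = (-8) + (-28) + (-10) + (-10) + (-37) + (3) + (-3) + (-4) = -97
Area = |Σ|/2 = 48.5.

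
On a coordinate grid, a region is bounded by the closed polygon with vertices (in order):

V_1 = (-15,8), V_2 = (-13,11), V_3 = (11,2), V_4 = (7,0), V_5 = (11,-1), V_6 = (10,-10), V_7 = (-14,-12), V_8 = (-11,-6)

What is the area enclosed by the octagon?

Apply the shoelace (surveyor's) formula: 2A = Σ (x_i·y_{i+1} − x_{i+1}·y_i), indices taken mod 8.
Σ = (-61) + (-147) + (-14) + (-7) + (-100) + (-260) + (-48) + (-178) = -815
Area = |Σ|/2 = 407.5.

407.5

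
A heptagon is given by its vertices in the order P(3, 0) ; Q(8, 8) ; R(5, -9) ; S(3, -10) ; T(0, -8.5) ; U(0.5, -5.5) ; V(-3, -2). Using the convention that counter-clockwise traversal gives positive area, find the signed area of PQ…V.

Apply Gauss's area formula: 2A = Σ (x_i·y_{i+1} − x_{i+1}·y_i), indices taken mod 7.
P→Q: (3)(8) − (8)(0) = 24
Q→R: (8)(-9) − (5)(8) = -112
R→S: (5)(-10) − (3)(-9) = -23
S→T: (3)(-8.5) − (0)(-10) = -25.5
T→U: (0)(-5.5) − (0.5)(-8.5) = 4.25
U→V: (0.5)(-2) − (-3)(-5.5) = -17.5
V→P: (-3)(0) − (3)(-2) = 6
Σ = -143.75
Signed area = Σ/2 = -71.875 (negative ⇒ clockwise traversal).

-71.875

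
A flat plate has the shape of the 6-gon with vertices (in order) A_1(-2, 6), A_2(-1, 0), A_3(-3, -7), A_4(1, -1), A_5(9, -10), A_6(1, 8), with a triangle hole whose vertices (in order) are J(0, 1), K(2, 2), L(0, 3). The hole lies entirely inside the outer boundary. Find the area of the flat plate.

Outer boundary:
Apply the shoelace formula: 2A = Σ (x_i·y_{i+1} − x_{i+1}·y_i), indices taken mod 6.
Σ = (6) + (7) + (10) + (-1) + (82) + (22) = 126
Area = |Σ|/2 = 63.
Hole:
J→K: (0)(2) − (2)(1) = -2
K→L: (2)(3) − (0)(2) = 6
L→J: (0)(1) − (0)(3) = 0
Σ = 4
Area = |Σ|/2 = 2.
Net area = 63 − 2 = 61.

61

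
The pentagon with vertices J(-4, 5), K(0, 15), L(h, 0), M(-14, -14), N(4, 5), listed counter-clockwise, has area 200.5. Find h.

-15

Write out the shoelace sum; only the two edges meeting at L involve h:
2·Area = [(0·0 − h·15) + (h·(-14) − (-14)·0)] + -34
       = -29·h + -34 = 401
⇒ h = -15.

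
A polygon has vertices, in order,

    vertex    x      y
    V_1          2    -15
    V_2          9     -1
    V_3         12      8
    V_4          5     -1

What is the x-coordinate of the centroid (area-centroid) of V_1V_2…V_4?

458/69

Apply the shoelace formula. First the cross-terms c_i = x_i·y_{i+1} − x_{i+1}·y_i:
  133, 84, -52, -73  ⇒  2A = 92, A = 46.
Then Σ (x_i + x_{i+1})·c_i = 1832, so x̄ = 1832 / (6·46) = 458/69.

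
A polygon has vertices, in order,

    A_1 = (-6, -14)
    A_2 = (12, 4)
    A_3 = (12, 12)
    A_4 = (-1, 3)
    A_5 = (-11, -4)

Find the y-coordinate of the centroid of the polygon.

Apply the surveyor's formula. First the cross-terms c_i = x_i·y_{i+1} − x_{i+1}·y_i:
  144, 96, 48, 37, 130  ⇒  2A = 455, A = 227.5.
Then Σ (y_i + y_{i+1})·c_i = -1561, so ȳ = -1561 / (6·227.5) = -223/195.

-223/195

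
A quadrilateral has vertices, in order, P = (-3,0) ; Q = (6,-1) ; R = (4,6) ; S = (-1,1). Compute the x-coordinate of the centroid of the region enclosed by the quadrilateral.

61/24

Apply the shoelace (surveyor's) formula. First the cross-terms c_i = x_i·y_{i+1} − x_{i+1}·y_i:
  3, 40, 10, 3  ⇒  2A = 56, A = 28.
Then Σ (x_i + x_{i+1})·c_i = 427, so x̄ = 427 / (6·28) = 61/24.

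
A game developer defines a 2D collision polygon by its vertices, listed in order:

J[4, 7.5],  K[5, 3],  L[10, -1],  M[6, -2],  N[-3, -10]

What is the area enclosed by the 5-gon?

Σ = (-25.5) + (-35) + (-14) + (-66) + (17.5) = -123
Area = |Σ|/2 = 61.5.

61.5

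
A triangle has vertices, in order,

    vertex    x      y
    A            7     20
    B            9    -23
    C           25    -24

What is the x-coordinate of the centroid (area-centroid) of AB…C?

Apply the surveyor's formula. First the cross-terms c_i = x_i·y_{i+1} − x_{i+1}·y_i:
  -341, 359, 668  ⇒  2A = 686, A = 343.
Then Σ (x_i + x_{i+1})·c_i = 28126, so x̄ = 28126 / (6·343) = 41/3.

41/3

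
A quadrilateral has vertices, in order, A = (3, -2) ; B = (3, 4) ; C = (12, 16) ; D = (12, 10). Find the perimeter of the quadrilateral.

|AB| = √((0)² + (6)²) = √36 = 6
|BC| = √((9)² + (12)²) = √225 = 15
|CD| = √((0)² + (-6)²) = √36 = 6
|DA| = √((-9)² + (-12)²) = √225 = 15
Perimeter = 6 + 15 + 6 + 15 = 42.

42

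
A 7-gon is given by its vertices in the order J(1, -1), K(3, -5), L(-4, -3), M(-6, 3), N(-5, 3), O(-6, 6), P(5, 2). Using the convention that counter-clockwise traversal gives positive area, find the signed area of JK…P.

Σ = (-2) + (-29) + (-30) + (-3) + (-12) + (-42) + (-7) = -125
Signed area = Σ/2 = -62.5 (negative ⇒ clockwise traversal).

-62.5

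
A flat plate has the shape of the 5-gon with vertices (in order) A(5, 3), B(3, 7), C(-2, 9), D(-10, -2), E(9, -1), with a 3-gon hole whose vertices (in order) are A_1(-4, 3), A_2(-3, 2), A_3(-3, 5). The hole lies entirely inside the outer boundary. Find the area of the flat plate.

Outer boundary:
Σ = (26) + (41) + (94) + (28) + (32) = 221
Area = |Σ|/2 = 110.5.
Hole:
Apply Gauss's area formula: 2A = Σ (x_i·y_{i+1} − x_{i+1}·y_i), indices taken mod 3.
A_1→A_2: (-4)(2) − (-3)(3) = 1
A_2→A_3: (-3)(5) − (-3)(2) = -9
A_3→A_1: (-3)(3) − (-4)(5) = 11
Σ = 3
Area = |Σ|/2 = 1.5.
Net area = 110.5 − 1.5 = 109.

109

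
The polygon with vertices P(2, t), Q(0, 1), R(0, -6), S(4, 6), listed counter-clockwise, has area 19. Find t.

6

The doubled signed area Σ (x_i y_{i+1} − x_{i+1} y_i) is linear in t.
With t=0 it equals 14; the coefficient of t is 4 (from the two edges through P).
So 4·t + 14 = 2·19 = 38 ⇒ t = 6.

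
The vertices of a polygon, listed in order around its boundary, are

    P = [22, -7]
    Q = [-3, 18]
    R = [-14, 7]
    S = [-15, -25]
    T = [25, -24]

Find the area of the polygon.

1199.5

Apply Gauss's area formula: 2A = Σ (x_i·y_{i+1} − x_{i+1}·y_i), indices taken mod 5.
P→Q: (22)(18) − (-3)(-7) = 375
Q→R: (-3)(7) − (-14)(18) = 231
R→S: (-14)(-25) − (-15)(7) = 455
S→T: (-15)(-24) − (25)(-25) = 985
T→P: (25)(-7) − (22)(-24) = 353
Σ = 2399
Area = |Σ|/2 = 1199.5.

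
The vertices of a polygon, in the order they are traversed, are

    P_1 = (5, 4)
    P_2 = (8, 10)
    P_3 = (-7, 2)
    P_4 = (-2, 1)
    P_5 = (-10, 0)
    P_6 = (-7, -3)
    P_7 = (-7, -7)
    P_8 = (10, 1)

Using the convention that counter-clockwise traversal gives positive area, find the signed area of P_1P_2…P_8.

Apply the surveyor's formula: 2A = Σ (x_i·y_{i+1} − x_{i+1}·y_i), indices taken mod 8.
Cross-terms: 18, 86, -3, 10, 30, 28, 63, 35  ⇒  Σ = 267
Signed area = Σ/2 = 133.5 (positive ⇒ counter-clockwise traversal).

133.5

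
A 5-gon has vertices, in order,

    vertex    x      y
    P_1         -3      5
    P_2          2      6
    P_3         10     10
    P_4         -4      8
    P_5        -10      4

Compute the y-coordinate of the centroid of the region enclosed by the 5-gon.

Apply the shoelace (surveyor's) formula. First the cross-terms c_i = x_i·y_{i+1} − x_{i+1}·y_i:
  -28, -40, 120, 64, -38  ⇒  2A = 78, A = 39.
Then Σ (y_i + y_{i+1})·c_i = 1638, so ȳ = 1638 / (6·39) = 7.

7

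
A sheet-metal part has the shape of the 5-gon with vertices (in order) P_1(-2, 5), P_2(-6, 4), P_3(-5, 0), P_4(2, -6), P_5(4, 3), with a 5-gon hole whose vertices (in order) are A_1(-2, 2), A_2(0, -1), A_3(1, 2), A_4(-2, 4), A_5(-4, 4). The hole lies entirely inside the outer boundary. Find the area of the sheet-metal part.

Outer boundary:
Σ = (22) + (20) + (30) + (30) + (26) = 128
Area = |Σ|/2 = 64.
Hole:
Apply the shoelace formula: 2A = Σ (x_i·y_{i+1} − x_{i+1}·y_i), indices taken mod 5.
A_1→A_2: (-2)(-1) − (0)(2) = 2
A_2→A_3: (0)(2) − (1)(-1) = 1
A_3→A_4: (1)(4) − (-2)(2) = 8
A_4→A_5: (-2)(4) − (-4)(4) = 8
A_5→A_1: (-4)(2) − (-2)(4) = 0
Σ = 19
Area = |Σ|/2 = 9.5.
Net area = 64 − 9.5 = 54.5.

54.5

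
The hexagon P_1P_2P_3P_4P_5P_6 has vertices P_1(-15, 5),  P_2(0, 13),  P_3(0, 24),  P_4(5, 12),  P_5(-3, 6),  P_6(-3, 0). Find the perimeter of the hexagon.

|P_1P_2| = √((15)² + (8)²) = √289 = 17
|P_2P_3| = √((0)² + (11)²) = √121 = 11
|P_3P_4| = √((5)² + (-12)²) = √169 = 13
|P_4P_5| = √((-8)² + (-6)²) = √100 = 10
|P_5P_6| = √((0)² + (-6)²) = √36 = 6
|P_6P_1| = √((-12)² + (5)²) = √169 = 13
Perimeter = 17 + 11 + 13 + 10 + 6 + 13 = 70.

70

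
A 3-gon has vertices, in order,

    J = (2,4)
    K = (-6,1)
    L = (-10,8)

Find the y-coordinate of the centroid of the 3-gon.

Apply the shoelace (surveyor's) formula. First the cross-terms c_i = x_i·y_{i+1} − x_{i+1}·y_i:
  26, -38, -56  ⇒  2A = -68, A = -34.
Then Σ (y_i + y_{i+1})·c_i = -884, so ȳ = -884 / (6·(-34)) = 13/3.

13/3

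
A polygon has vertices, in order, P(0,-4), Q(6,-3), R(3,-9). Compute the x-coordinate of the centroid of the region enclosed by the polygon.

Apply the shoelace formula. First the cross-terms c_i = x_i·y_{i+1} − x_{i+1}·y_i:
  24, -45, -12  ⇒  2A = -33, A = -16.5.
Then Σ (x_i + x_{i+1})·c_i = -297, so x̄ = -297 / (6·(-16.5)) = 3.

3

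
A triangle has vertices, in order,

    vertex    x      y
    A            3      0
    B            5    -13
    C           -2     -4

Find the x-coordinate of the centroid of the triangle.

Apply the shoelace formula. First the cross-terms c_i = x_i·y_{i+1} − x_{i+1}·y_i:
  -39, -46, 12  ⇒  2A = -73, A = -36.5.
Then Σ (x_i + x_{i+1})·c_i = -438, so x̄ = -438 / (6·(-36.5)) = 2.

2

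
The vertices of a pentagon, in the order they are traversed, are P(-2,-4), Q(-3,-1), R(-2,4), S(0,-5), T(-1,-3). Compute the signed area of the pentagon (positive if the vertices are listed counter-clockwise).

-10.5

Apply the shoelace formula: 2A = Σ (x_i·y_{i+1} − x_{i+1}·y_i), indices taken mod 5.
Cross-terms: -10, -14, 10, -5, -2  ⇒  Σ = -21
Signed area = Σ/2 = -10.5 (negative ⇒ clockwise traversal).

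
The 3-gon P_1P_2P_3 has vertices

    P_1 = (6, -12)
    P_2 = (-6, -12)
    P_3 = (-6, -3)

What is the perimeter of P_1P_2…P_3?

|P_1P_2| = √((-12)² + (0)²) = √144 = 12
|P_2P_3| = √((0)² + (9)²) = √81 = 9
|P_3P_1| = √((12)² + (-9)²) = √225 = 15
Perimeter = 12 + 9 + 15 = 36.

36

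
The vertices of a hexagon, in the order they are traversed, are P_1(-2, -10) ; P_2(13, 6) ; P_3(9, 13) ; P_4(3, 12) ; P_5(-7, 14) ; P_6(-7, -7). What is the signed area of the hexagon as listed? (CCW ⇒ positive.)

Apply the shoelace formula: 2A = Σ (x_i·y_{i+1} − x_{i+1}·y_i), indices taken mod 6.
P_1→P_2: (-2)(6) − (13)(-10) = 118
P_2→P_3: (13)(13) − (9)(6) = 115
P_3→P_4: (9)(12) − (3)(13) = 69
P_4→P_5: (3)(14) − (-7)(12) = 126
P_5→P_6: (-7)(-7) − (-7)(14) = 147
P_6→P_1: (-7)(-10) − (-2)(-7) = 56
Σ = 631
Signed area = Σ/2 = 315.5 (positive ⇒ counter-clockwise traversal).

315.5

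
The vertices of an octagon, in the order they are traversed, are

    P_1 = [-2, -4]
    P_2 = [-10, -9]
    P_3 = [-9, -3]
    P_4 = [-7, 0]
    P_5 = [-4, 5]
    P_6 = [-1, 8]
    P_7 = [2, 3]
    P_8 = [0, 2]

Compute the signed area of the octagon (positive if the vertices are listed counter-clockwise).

-83.5

Σ = (-22) + (-51) + (-21) + (-35) + (-27) + (-19) + (4) + (4) = -167
Signed area = Σ/2 = -83.5 (negative ⇒ clockwise traversal).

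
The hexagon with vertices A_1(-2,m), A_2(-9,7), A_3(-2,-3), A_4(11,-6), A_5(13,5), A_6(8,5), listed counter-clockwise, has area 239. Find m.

14

Write out the shoelace sum; only the two edges meeting at A_1 involve m:
2·Area = [(8·m − (-2)·5) + ((-2)·7 − (-9)·m)] + 244
       = 17·m + 240 = 478
⇒ m = 14.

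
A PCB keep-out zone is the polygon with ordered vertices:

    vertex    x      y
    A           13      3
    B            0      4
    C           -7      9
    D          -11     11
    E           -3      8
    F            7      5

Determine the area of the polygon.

34

Σ = (52) + (28) + (22) + (-55) + (-71) + (-44) = -68
Area = |Σ|/2 = 34.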